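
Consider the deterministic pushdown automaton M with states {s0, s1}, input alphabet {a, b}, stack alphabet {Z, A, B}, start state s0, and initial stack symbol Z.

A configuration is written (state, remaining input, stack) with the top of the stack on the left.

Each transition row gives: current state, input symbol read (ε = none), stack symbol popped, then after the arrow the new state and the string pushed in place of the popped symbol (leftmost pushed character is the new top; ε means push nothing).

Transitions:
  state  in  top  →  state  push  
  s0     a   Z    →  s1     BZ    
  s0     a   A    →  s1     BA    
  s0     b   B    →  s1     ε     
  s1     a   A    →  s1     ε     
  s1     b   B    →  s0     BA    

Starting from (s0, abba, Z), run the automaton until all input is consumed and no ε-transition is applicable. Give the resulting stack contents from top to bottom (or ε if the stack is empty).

Z

(s0, abba, Z) ⊢ (s1, bba, BZ) ⊢ (s0, ba, BAZ) ⊢ (s1, a, AZ) ⊢ (s1, ε, Z)
All input consumed in state s1 with stack Z.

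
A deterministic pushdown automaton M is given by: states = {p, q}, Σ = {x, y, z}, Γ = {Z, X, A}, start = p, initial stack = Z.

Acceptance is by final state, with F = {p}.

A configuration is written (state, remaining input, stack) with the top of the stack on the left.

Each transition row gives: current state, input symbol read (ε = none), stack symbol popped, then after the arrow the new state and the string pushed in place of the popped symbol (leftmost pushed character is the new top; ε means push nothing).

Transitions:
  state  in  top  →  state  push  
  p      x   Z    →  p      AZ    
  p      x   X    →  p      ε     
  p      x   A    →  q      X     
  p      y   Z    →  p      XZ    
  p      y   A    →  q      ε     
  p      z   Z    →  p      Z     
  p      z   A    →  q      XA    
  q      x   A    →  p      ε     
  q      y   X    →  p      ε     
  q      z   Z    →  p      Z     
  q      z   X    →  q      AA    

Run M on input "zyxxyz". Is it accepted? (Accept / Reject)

(p, zyxxyz, Z) ⊢ (p, yxxyz, Z) ⊢ (p, xxyz, XZ) ⊢ (p, xyz, Z) ⊢ (p, yz, AZ) ⊢ (q, z, Z) ⊢ (p, ε, Z)
All input consumed; state p ∈ F.

Accept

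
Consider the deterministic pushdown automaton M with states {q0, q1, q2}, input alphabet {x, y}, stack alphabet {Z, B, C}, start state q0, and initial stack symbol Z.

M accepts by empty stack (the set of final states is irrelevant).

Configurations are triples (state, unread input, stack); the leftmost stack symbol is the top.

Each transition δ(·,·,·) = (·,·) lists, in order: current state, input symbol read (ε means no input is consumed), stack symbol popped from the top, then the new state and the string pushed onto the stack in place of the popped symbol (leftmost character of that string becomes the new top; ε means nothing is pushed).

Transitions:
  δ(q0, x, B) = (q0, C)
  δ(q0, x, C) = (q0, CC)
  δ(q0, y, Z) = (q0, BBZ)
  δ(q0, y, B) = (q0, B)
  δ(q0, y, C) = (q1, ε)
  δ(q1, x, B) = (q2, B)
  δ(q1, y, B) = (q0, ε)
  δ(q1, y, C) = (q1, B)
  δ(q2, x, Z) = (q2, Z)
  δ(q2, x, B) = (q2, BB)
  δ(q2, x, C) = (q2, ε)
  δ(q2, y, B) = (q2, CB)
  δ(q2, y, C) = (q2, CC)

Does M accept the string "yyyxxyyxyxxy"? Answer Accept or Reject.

Reject

(q0, yyyxxyyxyxxy, Z) ⊢ (q0, yyxxyyxyxxy, BBZ) ⊢ (q0, yxxyyxyxxy, BBZ) ⊢ (q0, xxyyxyxxy, BBZ) ⊢ (q0, xyyxyxxy, CBZ) ⊢ (q0, yyxyxxy, CCBZ) ⊢ (q1, yxyxxy, CBZ) ⊢ (q1, xyxxy, BBZ) ⊢ (q2, yxxy, BBZ) ⊢ (q2, xxy, CBBZ) ⊢ (q2, xy, BBZ) ⊢ (q2, y, BBBZ) ⊢ (q2, ε, CBBBZ)
All input consumed; stack is CBBBZ, not empty, and no further ε-move applies.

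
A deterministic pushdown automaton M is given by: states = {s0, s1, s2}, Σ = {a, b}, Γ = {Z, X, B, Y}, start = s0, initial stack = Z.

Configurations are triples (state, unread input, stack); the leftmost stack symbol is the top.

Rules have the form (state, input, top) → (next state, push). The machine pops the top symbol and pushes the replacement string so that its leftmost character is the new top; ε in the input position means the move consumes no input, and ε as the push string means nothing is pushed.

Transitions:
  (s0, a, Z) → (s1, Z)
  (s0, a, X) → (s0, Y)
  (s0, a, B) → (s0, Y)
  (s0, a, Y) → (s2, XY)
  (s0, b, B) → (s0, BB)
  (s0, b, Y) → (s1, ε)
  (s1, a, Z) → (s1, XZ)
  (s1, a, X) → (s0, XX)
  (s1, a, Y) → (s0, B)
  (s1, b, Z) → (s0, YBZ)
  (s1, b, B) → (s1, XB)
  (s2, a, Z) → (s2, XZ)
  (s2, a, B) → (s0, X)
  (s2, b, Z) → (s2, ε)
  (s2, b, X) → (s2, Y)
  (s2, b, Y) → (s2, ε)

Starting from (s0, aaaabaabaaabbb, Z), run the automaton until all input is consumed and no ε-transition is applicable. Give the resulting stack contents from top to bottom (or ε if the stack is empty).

XZ

(s0, aaaabaabaaabbb, Z)
  read a, top Z: go to s1, push Z → (s1, aaabaabaaabbb, Z)
  read a, top Z: go to s1, push XZ → (s1, aabaabaaabbb, XZ)
  read a, top X: go to s0, push XX → (s0, abaabaaabbb, XXZ)
  read a, top X: go to s0, push Y → (s0, baabaaabbb, YXZ)
  read b, top Y: go to s1, push ε → (s1, aabaaabbb, XZ)
  read a, top X: go to s0, push XX → (s0, abaaabbb, XXZ)
  read a, top X: go to s0, push Y → (s0, baaabbb, YXZ)
  read b, top Y: go to s1, push ε → (s1, aaabbb, XZ)
  read a, top X: go to s0, push XX → (s0, aabbb, XXZ)
  read a, top X: go to s0, push Y → (s0, abbb, YXZ)
  read a, top Y: go to s2, push XY → (s2, bbb, XYXZ)
  read b, top X: go to s2, push Y → (s2, bb, YYXZ)
  read b, top Y: go to s2, push ε → (s2, b, YXZ)
  read b, top Y: go to s2, push ε → (s2, ε, XZ)
All input consumed in state s2 with stack XZ.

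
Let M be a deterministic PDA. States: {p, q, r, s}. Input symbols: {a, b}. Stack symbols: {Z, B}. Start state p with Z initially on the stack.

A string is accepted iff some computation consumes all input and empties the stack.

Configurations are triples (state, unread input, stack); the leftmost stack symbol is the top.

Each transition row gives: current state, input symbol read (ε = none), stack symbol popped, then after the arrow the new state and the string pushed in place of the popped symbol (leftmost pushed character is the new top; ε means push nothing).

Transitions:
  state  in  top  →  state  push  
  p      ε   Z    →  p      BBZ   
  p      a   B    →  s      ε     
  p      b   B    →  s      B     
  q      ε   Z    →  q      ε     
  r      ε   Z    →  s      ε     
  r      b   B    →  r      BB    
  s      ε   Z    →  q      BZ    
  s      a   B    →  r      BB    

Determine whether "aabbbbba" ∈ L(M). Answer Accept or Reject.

Reject

(p, aabbbbba, Z)
  ε-move, top Z: go to p, push BBZ → (p, aabbbbba, BBZ)
  read a, top B: go to s, push ε → (s, abbbbba, BZ)
  read a, top B: go to r, push BB → (r, bbbbba, BBZ)
  read b, top B: go to r, push BB → (r, bbbba, BBBZ)
  read b, top B: go to r, push BB → (r, bbba, BBBBZ)
  read b, top B: go to r, push BB → (r, bba, BBBBBZ)
  read b, top B: go to r, push BB → (r, ba, BBBBBBZ)
  read b, top B: go to r, push BB → (r, a, BBBBBBBZ)
No transition applies at (r, a, BBBBBBBZ); input not fully consumed.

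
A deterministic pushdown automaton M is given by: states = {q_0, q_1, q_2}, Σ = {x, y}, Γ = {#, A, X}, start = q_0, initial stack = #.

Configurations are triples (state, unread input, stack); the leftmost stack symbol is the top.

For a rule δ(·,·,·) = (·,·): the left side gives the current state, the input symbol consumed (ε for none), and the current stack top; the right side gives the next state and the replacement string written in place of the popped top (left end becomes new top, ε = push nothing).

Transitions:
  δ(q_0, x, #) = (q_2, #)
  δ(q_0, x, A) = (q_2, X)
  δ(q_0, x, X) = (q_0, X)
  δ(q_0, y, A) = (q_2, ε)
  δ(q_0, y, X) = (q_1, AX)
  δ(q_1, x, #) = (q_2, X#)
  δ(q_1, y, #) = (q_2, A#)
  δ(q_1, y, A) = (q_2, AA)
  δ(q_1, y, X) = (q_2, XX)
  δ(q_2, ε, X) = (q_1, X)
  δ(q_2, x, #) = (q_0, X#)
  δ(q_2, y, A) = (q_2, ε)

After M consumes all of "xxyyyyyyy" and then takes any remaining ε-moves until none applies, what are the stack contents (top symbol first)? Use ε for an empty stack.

XXXX#

(q_0, xxyyyyyyy, #) ⊢ (q_2, xyyyyyyy, #) ⊢ (q_0, yyyyyyy, X#) ⊢ (q_1, yyyyyy, AX#) ⊢ (q_2, yyyyy, AAX#) ⊢ (q_2, yyyy, AX#) ⊢ (q_2, yyy, X#) ⊢ (q_1, yyy, X#) ⊢ (q_2, yy, XX#) ⊢ (q_1, yy, XX#) ⊢ (q_2, y, XXX#) ⊢ (q_1, y, XXX#) ⊢ (q_2, ε, XXXX#) ⊢ (q_1, ε, XXXX#)
All input consumed in state q_1 with stack XXXX#.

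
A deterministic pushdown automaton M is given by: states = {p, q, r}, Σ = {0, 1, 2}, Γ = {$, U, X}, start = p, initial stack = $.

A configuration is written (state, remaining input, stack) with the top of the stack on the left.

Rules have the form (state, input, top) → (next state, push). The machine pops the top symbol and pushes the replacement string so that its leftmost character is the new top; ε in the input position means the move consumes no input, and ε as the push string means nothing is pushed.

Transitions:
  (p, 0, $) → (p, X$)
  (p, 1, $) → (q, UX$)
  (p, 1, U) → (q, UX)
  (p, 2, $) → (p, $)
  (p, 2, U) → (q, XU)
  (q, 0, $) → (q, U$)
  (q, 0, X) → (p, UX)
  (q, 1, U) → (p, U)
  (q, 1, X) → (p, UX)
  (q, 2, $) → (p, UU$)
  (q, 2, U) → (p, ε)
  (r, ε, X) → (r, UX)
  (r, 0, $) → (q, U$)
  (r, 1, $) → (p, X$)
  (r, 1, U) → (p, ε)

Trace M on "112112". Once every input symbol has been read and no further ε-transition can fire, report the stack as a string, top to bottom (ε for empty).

(p, 112112, $)
  read 1, top $: go to q, push UX$ → (q, 12112, UX$)
  read 1, top U: go to p, push U → (p, 2112, UX$)
  read 2, top U: go to q, push XU → (q, 112, XUX$)
  read 1, top X: go to p, push UX → (p, 12, UXUX$)
  read 1, top U: go to q, push UX → (q, 2, UXXUX$)
  read 2, top U: go to p, push ε → (p, ε, XXUX$)
All input consumed in state p with stack XXUX$.

XXUX$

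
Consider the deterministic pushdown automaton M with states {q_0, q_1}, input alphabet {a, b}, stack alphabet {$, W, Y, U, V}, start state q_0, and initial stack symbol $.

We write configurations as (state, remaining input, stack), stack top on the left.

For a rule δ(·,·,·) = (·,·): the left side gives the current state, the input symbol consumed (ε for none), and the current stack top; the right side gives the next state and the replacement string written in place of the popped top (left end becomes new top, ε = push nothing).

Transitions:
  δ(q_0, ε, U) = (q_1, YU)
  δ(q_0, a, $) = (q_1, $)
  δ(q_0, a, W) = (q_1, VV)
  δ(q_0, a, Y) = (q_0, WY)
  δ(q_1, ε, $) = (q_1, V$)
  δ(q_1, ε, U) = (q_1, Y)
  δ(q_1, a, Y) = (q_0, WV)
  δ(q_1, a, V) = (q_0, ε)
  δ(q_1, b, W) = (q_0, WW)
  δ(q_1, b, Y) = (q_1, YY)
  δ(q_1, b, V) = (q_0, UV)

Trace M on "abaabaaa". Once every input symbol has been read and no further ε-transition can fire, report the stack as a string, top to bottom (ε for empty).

VVUVVVUV$

(q_0, abaabaaa, $) ⊢ (q_1, baabaaa, $) ⊢ (q_1, baabaaa, V$) ⊢ (q_0, aabaaa, UV$) ⊢ (q_1, aabaaa, YUV$) ⊢ (q_0, abaaa, WVUV$) ⊢ (q_1, baaa, VVVUV$) ⊢ (q_0, aaa, UVVVUV$) ⊢ (q_1, aaa, YUVVVUV$) ⊢ (q_0, aa, WVUVVVUV$) ⊢ (q_1, a, VVVUVVVUV$) ⊢ (q_0, ε, VVUVVVUV$)
All input consumed in state q_0 with stack VVUVVVUV$.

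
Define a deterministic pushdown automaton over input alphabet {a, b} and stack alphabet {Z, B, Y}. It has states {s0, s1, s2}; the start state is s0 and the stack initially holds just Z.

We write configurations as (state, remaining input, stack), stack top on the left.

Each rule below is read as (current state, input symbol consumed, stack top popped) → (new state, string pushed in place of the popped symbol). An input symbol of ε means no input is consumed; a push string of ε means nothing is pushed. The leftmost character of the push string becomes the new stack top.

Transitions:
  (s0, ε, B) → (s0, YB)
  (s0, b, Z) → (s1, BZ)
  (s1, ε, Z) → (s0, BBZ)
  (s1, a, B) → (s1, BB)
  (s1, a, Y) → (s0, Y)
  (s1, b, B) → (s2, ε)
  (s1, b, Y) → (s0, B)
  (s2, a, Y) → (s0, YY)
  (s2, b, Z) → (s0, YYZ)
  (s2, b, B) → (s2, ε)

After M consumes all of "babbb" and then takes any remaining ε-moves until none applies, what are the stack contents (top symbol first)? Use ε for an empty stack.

(s0, babbb, Z)
  read b, top Z: go to s1, push BZ → (s1, abbb, BZ)
  read a, top B: go to s1, push BB → (s1, bbb, BBZ)
  read b, top B: go to s2, push ε → (s2, bb, BZ)
  read b, top B: go to s2, push ε → (s2, b, Z)
  read b, top Z: go to s0, push YYZ → (s0, ε, YYZ)
All input consumed in state s0 with stack YYZ.

YYZ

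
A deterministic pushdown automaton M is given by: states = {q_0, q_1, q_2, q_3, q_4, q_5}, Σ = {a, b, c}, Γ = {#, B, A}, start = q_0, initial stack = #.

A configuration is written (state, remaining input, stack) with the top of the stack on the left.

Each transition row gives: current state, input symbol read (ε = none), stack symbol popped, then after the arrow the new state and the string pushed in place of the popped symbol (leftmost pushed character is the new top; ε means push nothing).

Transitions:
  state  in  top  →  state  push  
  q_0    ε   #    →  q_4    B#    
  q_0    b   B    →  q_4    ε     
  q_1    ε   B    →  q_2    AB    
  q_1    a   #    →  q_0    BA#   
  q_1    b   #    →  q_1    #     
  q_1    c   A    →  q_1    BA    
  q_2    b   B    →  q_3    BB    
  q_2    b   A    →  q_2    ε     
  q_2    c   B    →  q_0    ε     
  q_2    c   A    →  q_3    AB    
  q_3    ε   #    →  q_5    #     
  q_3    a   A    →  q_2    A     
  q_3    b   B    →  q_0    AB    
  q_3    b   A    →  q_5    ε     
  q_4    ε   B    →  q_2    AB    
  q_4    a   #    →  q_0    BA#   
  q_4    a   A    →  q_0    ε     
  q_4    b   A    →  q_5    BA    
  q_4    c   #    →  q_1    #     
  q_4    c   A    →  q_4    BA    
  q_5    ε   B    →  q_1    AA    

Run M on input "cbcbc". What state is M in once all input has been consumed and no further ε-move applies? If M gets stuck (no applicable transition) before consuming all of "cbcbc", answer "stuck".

q_0

(q_0, cbcbc, #)
  ε-move, top #: go to q_4, push B# → (q_4, cbcbc, B#)
  ε-move, top B: go to q_2, push AB → (q_2, cbcbc, AB#)
  read c, top A: go to q_3, push AB → (q_3, bcbc, ABB#)
  read b, top A: go to q_5, push ε → (q_5, cbc, BB#)
  ε-move, top B: go to q_1, push AA → (q_1, cbc, AAB#)
  read c, top A: go to q_1, push BA → (q_1, bc, BAAB#)
  ε-move, top B: go to q_2, push AB → (q_2, bc, ABAAB#)
  read b, top A: go to q_2, push ε → (q_2, c, BAAB#)
  read c, top B: go to q_0, push ε → (q_0, ε, AAB#)
All input consumed; M is in state q_0.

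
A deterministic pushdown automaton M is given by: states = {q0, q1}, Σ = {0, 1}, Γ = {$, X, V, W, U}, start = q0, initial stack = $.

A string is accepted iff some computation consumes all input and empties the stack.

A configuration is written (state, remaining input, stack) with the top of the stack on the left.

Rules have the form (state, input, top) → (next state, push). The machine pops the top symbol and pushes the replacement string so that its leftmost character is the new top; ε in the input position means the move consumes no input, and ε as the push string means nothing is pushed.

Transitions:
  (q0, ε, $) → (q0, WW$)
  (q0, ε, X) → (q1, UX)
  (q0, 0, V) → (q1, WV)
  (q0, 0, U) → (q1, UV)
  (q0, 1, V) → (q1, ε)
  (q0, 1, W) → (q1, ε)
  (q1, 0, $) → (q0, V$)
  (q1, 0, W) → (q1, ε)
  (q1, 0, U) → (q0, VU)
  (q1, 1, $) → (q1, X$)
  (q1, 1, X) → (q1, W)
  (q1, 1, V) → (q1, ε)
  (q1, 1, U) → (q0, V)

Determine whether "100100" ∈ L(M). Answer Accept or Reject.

(q0, 100100, $)
  ε-move, top $: go to q0, push WW$ → (q0, 100100, WW$)
  read 1, top W: go to q1, push ε → (q1, 00100, W$)
  read 0, top W: go to q1, push ε → (q1, 0100, $)
  read 0, top $: go to q0, push V$ → (q0, 100, V$)
  read 1, top V: go to q1, push ε → (q1, 00, $)
  read 0, top $: go to q0, push V$ → (q0, 0, V$)
  read 0, top V: go to q1, push WV → (q1, ε, WV$)
All input consumed; stack is WV$, not empty, and no further ε-move applies.

Reject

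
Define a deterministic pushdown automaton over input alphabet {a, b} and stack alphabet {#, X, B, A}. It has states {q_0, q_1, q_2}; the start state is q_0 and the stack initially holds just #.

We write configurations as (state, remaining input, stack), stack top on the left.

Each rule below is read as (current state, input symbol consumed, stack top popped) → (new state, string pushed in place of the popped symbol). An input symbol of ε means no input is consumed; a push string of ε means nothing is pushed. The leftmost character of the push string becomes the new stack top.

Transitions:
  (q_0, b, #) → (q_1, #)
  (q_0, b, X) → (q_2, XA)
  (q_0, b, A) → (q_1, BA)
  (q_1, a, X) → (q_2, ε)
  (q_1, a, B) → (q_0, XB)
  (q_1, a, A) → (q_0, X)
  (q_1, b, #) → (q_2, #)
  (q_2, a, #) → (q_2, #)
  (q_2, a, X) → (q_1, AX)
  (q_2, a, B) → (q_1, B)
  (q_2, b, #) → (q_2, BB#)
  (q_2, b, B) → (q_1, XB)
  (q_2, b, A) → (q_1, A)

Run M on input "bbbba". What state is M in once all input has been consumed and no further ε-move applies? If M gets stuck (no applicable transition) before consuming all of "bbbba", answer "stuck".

q_2

(q_0, bbbba, #) ⊢ (q_1, bbba, #) ⊢ (q_2, bba, #) ⊢ (q_2, ba, BB#) ⊢ (q_1, a, XBB#) ⊢ (q_2, ε, BB#)
All input consumed; M is in state q_2.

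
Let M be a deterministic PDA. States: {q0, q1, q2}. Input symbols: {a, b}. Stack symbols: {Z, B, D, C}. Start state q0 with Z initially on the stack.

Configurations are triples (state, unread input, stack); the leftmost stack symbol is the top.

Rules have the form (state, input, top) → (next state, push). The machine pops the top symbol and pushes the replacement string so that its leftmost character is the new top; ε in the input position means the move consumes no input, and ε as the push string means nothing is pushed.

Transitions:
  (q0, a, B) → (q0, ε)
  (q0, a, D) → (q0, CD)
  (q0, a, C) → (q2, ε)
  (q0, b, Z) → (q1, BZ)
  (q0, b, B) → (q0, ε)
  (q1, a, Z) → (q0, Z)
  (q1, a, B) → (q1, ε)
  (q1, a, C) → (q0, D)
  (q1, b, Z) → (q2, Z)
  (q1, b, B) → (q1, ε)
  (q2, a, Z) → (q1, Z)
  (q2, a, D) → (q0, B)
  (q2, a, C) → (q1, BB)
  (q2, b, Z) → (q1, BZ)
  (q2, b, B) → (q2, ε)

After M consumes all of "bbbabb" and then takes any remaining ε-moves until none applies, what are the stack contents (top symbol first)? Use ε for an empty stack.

(q0, bbbabb, Z)
  read b, top Z: go to q1, push BZ → (q1, bbabb, BZ)
  read b, top B: go to q1, push ε → (q1, babb, Z)
  read b, top Z: go to q2, push Z → (q2, abb, Z)
  read a, top Z: go to q1, push Z → (q1, bb, Z)
  read b, top Z: go to q2, push Z → (q2, b, Z)
  read b, top Z: go to q1, push BZ → (q1, ε, BZ)
All input consumed in state q1 with stack BZ.

BZ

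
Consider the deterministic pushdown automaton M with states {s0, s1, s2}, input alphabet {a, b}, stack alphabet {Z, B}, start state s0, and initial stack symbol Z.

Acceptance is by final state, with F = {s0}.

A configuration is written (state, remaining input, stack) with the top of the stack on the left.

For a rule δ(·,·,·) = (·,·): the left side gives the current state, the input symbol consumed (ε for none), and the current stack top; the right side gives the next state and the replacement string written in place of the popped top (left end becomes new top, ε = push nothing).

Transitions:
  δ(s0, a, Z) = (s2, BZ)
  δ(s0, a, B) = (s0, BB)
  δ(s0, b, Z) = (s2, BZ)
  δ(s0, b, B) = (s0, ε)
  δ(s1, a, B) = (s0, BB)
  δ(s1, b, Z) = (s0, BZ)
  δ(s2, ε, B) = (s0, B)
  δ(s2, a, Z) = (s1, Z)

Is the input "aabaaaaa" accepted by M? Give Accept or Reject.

Accept

(s0, aabaaaaa, Z) ⊢ (s2, abaaaaa, BZ) ⊢ (s0, abaaaaa, BZ) ⊢ (s0, baaaaa, BBZ) ⊢ (s0, aaaaa, BZ) ⊢ (s0, aaaa, BBZ) ⊢ (s0, aaa, BBBZ) ⊢ (s0, aa, BBBBZ) ⊢ (s0, a, BBBBBZ) ⊢ (s0, ε, BBBBBBZ)
All input consumed; state s0 ∈ F.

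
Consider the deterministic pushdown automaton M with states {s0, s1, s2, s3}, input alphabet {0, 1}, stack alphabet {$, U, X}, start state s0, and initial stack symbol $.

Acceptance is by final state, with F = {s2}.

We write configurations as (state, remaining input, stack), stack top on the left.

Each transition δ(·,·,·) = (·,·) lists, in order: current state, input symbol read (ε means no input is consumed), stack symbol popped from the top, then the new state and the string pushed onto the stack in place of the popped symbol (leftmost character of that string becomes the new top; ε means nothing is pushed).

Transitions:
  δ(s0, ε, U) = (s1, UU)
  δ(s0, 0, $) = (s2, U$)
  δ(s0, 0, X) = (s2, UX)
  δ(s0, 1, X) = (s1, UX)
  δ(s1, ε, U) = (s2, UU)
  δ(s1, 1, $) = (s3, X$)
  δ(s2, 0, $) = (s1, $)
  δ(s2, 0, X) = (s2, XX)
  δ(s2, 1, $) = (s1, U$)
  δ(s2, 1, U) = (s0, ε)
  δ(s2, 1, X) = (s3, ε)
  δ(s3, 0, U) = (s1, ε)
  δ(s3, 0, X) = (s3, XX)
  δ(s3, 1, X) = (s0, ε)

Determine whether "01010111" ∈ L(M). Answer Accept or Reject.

(s0, 01010111, $)
  read 0, top $: go to s2, push U$ → (s2, 1010111, U$)
  read 1, top U: go to s0, push ε → (s0, 010111, $)
  read 0, top $: go to s2, push U$ → (s2, 10111, U$)
  read 1, top U: go to s0, push ε → (s0, 0111, $)
  read 0, top $: go to s2, push U$ → (s2, 111, U$)
  read 1, top U: go to s0, push ε → (s0, 11, $)
No transition applies at (s0, 11, $); input not fully consumed.

Reject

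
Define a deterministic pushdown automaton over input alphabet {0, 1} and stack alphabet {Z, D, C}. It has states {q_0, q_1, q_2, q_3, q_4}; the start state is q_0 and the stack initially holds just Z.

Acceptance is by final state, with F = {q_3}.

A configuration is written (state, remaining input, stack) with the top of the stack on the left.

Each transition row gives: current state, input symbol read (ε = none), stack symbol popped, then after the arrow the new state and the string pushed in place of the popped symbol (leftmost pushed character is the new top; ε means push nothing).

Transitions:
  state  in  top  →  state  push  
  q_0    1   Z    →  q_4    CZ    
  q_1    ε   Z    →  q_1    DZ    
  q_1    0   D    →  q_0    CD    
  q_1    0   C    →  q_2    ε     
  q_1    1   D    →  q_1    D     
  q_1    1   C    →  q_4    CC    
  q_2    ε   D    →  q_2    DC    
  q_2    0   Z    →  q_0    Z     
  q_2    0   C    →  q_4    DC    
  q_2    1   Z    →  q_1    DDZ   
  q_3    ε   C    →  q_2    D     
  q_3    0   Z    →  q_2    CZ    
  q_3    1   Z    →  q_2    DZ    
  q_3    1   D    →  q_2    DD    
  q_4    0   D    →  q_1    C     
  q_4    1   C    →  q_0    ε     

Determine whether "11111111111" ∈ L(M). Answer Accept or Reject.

(q_0, 11111111111, Z)
  read 1, top Z: go to q_4, push CZ → (q_4, 1111111111, CZ)
  read 1, top C: go to q_0, push ε → (q_0, 111111111, Z)
  read 1, top Z: go to q_4, push CZ → (q_4, 11111111, CZ)
  read 1, top C: go to q_0, push ε → (q_0, 1111111, Z)
  read 1, top Z: go to q_4, push CZ → (q_4, 111111, CZ)
  read 1, top C: go to q_0, push ε → (q_0, 11111, Z)
  read 1, top Z: go to q_4, push CZ → (q_4, 1111, CZ)
  read 1, top C: go to q_0, push ε → (q_0, 111, Z)
  read 1, top Z: go to q_4, push CZ → (q_4, 11, CZ)
  read 1, top C: go to q_0, push ε → (q_0, 1, Z)
  read 1, top Z: go to q_4, push CZ → (q_4, ε, CZ)
All input consumed; state q_4 ∉ F and no further ε-move applies.

Reject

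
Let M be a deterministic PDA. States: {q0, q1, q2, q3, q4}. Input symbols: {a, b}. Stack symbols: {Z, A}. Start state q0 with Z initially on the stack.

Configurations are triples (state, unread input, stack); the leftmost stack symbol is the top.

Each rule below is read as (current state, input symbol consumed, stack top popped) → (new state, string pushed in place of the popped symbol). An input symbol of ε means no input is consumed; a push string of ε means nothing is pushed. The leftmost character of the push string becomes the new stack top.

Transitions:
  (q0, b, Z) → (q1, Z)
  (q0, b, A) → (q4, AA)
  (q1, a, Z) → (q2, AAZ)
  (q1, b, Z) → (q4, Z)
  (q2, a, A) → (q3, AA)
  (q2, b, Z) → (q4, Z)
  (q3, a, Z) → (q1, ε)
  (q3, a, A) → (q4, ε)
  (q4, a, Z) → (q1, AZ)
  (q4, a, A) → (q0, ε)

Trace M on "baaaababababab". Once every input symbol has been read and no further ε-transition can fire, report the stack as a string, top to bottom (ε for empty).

AAZ

(q0, baaaababababab, Z)
  read b, top Z: go to q1, push Z → (q1, aaaababababab, Z)
  read a, top Z: go to q2, push AAZ → (q2, aaababababab, AAZ)
  read a, top A: go to q3, push AA → (q3, aababababab, AAAZ)
  read a, top A: go to q4, push ε → (q4, ababababab, AAZ)
  read a, top A: go to q0, push ε → (q0, babababab, AZ)
  read b, top A: go to q4, push AA → (q4, abababab, AAZ)
  read a, top A: go to q0, push ε → (q0, bababab, AZ)
  read b, top A: go to q4, push AA → (q4, ababab, AAZ)
  read a, top A: go to q0, push ε → (q0, babab, AZ)
  read b, top A: go to q4, push AA → (q4, abab, AAZ)
  read a, top A: go to q0, push ε → (q0, bab, AZ)
  read b, top A: go to q4, push AA → (q4, ab, AAZ)
  read a, top A: go to q0, push ε → (q0, b, AZ)
  read b, top A: go to q4, push AA → (q4, ε, AAZ)
All input consumed in state q4 with stack AAZ.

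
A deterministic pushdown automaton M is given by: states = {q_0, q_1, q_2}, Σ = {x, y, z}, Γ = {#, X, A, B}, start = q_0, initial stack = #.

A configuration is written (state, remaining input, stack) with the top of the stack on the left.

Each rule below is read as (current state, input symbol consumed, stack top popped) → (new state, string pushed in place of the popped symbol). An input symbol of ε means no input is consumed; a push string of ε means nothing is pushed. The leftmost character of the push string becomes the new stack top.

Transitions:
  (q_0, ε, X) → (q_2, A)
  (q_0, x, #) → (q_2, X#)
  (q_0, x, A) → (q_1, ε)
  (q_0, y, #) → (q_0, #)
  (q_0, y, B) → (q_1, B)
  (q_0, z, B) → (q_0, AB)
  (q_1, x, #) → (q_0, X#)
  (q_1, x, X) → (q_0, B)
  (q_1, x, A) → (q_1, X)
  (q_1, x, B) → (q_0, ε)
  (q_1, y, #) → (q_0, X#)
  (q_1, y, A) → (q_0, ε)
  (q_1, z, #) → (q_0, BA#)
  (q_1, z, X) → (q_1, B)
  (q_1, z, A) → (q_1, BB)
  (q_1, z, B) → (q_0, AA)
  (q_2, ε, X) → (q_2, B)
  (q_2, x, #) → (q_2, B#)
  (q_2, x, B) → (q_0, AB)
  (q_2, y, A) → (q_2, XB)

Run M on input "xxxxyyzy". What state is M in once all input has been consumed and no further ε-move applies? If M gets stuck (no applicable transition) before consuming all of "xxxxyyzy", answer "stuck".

(q_0, xxxxyyzy, #)
  read x, top #: go to q_2, push X# → (q_2, xxxyyzy, X#)
  ε-move, top X: go to q_2, push B → (q_2, xxxyyzy, B#)
  read x, top B: go to q_0, push AB → (q_0, xxyyzy, AB#)
  read x, top A: go to q_1, push ε → (q_1, xyyzy, B#)
  read x, top B: go to q_0, push ε → (q_0, yyzy, #)
  read y, top #: go to q_0, push # → (q_0, yzy, #)
  read y, top #: go to q_0, push # → (q_0, zy, #)
No transition for (q_0, z, top #); M blocks with input zy remaining.

stuck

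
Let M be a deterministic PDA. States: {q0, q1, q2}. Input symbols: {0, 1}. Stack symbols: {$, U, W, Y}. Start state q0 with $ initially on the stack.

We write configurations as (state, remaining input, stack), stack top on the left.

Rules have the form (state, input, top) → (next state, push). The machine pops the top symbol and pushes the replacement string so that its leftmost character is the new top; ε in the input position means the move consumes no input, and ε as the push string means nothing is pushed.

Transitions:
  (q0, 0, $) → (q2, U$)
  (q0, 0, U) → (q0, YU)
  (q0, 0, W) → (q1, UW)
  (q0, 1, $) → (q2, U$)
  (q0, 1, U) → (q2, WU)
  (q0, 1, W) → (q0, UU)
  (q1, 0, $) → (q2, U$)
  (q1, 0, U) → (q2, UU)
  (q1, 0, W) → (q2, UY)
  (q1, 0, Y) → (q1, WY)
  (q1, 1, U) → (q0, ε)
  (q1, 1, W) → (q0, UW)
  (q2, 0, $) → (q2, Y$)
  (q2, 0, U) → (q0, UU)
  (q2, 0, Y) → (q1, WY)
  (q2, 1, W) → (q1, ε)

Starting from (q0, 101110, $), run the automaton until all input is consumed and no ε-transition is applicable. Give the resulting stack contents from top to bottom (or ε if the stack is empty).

YU$

(q0, 101110, $) ⊢ (q2, 01110, U$) ⊢ (q0, 1110, UU$) ⊢ (q2, 110, WUU$) ⊢ (q1, 10, UU$) ⊢ (q0, 0, U$) ⊢ (q0, ε, YU$)
All input consumed in state q0 with stack YU$.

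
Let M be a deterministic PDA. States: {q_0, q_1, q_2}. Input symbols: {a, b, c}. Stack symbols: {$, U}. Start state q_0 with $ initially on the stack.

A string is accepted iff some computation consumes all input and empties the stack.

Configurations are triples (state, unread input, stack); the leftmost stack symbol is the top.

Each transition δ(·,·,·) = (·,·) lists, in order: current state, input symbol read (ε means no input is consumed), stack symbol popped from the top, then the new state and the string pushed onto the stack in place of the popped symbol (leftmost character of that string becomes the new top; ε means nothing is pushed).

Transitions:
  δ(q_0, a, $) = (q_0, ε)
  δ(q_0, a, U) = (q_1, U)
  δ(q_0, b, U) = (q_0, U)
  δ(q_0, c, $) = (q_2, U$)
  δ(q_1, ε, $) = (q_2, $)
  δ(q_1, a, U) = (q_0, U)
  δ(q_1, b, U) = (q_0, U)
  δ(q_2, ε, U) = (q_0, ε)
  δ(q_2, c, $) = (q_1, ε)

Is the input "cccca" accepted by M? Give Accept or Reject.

(q_0, cccca, $) ⊢ (q_2, ccca, U$) ⊢ (q_0, ccca, $) ⊢ (q_2, cca, U$) ⊢ (q_0, cca, $) ⊢ (q_2, ca, U$) ⊢ (q_0, ca, $) ⊢ (q_2, a, U$) ⊢ (q_0, a, $) ⊢ (q_0, ε, ε)
All input consumed and the stack is empty.

Accept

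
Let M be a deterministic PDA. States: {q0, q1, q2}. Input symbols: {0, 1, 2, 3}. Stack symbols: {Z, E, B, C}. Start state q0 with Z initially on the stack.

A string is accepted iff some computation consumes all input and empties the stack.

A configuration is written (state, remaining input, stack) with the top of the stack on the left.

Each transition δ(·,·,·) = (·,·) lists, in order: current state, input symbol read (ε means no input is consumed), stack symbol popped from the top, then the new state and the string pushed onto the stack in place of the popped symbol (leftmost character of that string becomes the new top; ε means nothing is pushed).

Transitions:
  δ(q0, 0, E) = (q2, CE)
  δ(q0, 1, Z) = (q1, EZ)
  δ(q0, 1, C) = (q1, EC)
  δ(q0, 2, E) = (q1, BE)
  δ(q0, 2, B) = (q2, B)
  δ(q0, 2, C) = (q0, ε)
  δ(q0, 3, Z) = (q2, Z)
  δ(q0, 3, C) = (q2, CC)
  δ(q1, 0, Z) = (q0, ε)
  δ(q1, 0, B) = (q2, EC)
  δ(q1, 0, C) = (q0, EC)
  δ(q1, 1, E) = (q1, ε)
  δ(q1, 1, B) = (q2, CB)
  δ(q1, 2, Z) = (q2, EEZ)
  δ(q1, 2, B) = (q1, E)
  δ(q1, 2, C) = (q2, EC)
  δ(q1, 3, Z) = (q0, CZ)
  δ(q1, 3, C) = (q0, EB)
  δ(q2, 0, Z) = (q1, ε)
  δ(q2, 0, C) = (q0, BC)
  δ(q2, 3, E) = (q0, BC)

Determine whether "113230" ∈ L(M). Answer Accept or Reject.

(q0, 113230, Z)
  read 1, top Z: go to q1, push EZ → (q1, 13230, EZ)
  read 1, top E: go to q1, push ε → (q1, 3230, Z)
  read 3, top Z: go to q0, push CZ → (q0, 230, CZ)
  read 2, top C: go to q0, push ε → (q0, 30, Z)
  read 3, top Z: go to q2, push Z → (q2, 0, Z)
  read 0, top Z: go to q1, push ε → (q1, ε, ε)
All input consumed and the stack is empty.

Accept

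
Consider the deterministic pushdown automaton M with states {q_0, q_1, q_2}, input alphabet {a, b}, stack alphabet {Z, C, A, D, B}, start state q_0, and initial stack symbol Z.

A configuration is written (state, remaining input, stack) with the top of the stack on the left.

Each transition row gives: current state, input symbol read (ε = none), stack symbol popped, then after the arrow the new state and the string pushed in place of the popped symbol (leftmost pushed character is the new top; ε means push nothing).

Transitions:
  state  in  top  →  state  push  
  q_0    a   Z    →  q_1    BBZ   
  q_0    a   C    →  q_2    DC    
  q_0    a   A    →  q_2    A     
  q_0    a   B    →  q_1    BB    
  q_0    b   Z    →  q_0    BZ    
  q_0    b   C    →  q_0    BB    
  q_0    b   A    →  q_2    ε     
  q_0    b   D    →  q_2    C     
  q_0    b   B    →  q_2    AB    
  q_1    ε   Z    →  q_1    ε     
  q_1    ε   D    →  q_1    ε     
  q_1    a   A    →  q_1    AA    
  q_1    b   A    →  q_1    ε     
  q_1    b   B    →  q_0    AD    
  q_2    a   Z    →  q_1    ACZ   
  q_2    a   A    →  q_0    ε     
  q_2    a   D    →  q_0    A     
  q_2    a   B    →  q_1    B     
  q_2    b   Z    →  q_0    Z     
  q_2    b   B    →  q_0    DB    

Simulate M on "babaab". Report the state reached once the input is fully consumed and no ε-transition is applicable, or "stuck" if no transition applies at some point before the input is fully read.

q_2

(q_0, babaab, Z)
  read b, top Z: go to q_0, push BZ → (q_0, abaab, BZ)
  read a, top B: go to q_1, push BB → (q_1, baab, BBZ)
  read b, top B: go to q_0, push AD → (q_0, aab, ADBZ)
  read a, top A: go to q_2, push A → (q_2, ab, ADBZ)
  read a, top A: go to q_0, push ε → (q_0, b, DBZ)
  read b, top D: go to q_2, push C → (q_2, ε, CBZ)
All input consumed; M is in state q_2.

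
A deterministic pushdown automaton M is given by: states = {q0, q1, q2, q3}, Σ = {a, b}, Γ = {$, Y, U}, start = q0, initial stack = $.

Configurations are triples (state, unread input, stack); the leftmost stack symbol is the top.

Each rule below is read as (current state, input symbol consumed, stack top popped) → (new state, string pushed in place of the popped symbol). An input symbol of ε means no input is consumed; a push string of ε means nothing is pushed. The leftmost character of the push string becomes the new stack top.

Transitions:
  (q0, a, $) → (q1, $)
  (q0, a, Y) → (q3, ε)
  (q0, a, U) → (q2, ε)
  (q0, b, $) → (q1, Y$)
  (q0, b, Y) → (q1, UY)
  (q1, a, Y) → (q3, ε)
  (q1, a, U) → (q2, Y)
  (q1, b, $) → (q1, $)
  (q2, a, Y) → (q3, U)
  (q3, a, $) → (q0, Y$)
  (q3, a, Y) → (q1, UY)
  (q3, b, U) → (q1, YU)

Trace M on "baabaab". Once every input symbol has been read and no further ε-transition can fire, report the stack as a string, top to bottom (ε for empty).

YUY$

(q0, baabaab, $)
  read b, top $: go to q1, push Y$ → (q1, aabaab, Y$)
  read a, top Y: go to q3, push ε → (q3, abaab, $)
  read a, top $: go to q0, push Y$ → (q0, baab, Y$)
  read b, top Y: go to q1, push UY → (q1, aab, UY$)
  read a, top U: go to q2, push Y → (q2, ab, YY$)
  read a, top Y: go to q3, push U → (q3, b, UY$)
  read b, top U: go to q1, push YU → (q1, ε, YUY$)
All input consumed in state q1 with stack YUY$.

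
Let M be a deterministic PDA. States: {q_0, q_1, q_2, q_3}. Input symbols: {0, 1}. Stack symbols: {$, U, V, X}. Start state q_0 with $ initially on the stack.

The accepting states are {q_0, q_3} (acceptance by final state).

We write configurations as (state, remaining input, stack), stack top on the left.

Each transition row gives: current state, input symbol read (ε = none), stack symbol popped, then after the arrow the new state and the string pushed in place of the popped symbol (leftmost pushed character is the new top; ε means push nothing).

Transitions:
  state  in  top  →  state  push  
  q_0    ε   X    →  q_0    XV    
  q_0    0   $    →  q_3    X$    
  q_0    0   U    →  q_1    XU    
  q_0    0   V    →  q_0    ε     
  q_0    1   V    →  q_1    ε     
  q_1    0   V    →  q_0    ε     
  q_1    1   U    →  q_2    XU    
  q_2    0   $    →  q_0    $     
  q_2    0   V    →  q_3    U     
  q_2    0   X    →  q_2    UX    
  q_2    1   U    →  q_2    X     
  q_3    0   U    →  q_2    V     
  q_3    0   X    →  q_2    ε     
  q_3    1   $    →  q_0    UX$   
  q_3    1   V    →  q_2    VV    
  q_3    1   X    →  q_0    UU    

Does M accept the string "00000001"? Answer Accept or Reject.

Accept

(q_0, 00000001, $) ⊢ (q_3, 0000001, X$) ⊢ (q_2, 000001, $) ⊢ (q_0, 00001, $) ⊢ (q_3, 0001, X$) ⊢ (q_2, 001, $) ⊢ (q_0, 01, $) ⊢ (q_3, 1, X$) ⊢ (q_0, ε, UU$)
All input consumed; state q_0 ∈ F.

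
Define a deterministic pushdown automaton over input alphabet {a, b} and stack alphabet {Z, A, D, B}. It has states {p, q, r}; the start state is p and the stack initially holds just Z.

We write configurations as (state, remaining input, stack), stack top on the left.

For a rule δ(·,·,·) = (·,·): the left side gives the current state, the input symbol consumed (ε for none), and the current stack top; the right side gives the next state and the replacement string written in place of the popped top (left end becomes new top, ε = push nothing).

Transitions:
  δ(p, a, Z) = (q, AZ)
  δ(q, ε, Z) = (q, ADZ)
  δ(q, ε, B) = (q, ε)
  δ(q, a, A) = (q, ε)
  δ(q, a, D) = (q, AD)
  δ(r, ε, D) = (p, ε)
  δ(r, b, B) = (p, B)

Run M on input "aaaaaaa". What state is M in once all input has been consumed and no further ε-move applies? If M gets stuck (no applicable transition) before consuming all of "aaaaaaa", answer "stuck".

(p, aaaaaaa, Z)
  read a, top Z: go to q, push AZ → (q, aaaaaa, AZ)
  read a, top A: go to q, push ε → (q, aaaaa, Z)
  ε-move, top Z: go to q, push ADZ → (q, aaaaa, ADZ)
  read a, top A: go to q, push ε → (q, aaaa, DZ)
  read a, top D: go to q, push AD → (q, aaa, ADZ)
  read a, top A: go to q, push ε → (q, aa, DZ)
  read a, top D: go to q, push AD → (q, a, ADZ)
  read a, top A: go to q, push ε → (q, ε, DZ)
All input consumed; M is in state q.

q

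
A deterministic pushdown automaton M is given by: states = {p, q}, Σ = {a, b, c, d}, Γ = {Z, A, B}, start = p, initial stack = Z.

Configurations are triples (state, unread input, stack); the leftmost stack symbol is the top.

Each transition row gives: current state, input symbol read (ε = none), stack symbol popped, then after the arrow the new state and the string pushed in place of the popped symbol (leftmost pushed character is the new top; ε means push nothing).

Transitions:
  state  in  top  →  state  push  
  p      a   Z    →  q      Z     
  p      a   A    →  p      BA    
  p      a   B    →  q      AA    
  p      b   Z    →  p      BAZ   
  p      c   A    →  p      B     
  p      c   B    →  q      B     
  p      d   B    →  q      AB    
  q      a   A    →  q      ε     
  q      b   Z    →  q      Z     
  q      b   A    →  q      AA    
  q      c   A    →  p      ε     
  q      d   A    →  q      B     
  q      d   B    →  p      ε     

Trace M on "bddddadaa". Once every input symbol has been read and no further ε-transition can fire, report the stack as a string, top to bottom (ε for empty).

AAAZ

(p, bddddadaa, Z)
  read b, top Z: go to p, push BAZ → (p, ddddadaa, BAZ)
  read d, top B: go to q, push AB → (q, dddadaa, ABAZ)
  read d, top A: go to q, push B → (q, ddadaa, BBAZ)
  read d, top B: go to p, push ε → (p, dadaa, BAZ)
  read d, top B: go to q, push AB → (q, adaa, ABAZ)
  read a, top A: go to q, push ε → (q, daa, BAZ)
  read d, top B: go to p, push ε → (p, aa, AZ)
  read a, top A: go to p, push BA → (p, a, BAZ)
  read a, top B: go to q, push AA → (q, ε, AAAZ)
All input consumed in state q with stack AAAZ.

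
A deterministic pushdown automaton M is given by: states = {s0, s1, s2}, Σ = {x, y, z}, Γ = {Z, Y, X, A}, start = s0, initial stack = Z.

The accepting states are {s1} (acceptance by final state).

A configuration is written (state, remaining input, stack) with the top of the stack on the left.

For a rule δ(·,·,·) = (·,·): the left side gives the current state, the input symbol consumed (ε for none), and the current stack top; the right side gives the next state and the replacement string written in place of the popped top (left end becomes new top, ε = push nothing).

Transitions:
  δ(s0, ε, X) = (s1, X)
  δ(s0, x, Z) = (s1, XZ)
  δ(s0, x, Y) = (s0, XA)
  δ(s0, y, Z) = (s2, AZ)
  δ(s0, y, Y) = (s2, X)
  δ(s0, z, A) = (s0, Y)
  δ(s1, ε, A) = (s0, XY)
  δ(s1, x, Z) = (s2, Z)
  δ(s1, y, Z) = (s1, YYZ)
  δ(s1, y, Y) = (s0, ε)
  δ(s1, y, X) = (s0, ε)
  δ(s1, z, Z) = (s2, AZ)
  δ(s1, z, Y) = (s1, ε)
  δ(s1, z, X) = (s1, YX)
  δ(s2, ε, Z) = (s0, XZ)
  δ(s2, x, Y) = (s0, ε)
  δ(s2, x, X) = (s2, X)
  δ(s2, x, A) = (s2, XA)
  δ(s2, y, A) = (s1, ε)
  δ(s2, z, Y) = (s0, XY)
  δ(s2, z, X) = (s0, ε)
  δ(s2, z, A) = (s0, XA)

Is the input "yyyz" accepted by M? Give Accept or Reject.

Accept

(s0, yyyz, Z)
  read y, top Z: go to s2, push AZ → (s2, yyz, AZ)
  read y, top A: go to s1, push ε → (s1, yz, Z)
  read y, top Z: go to s1, push YYZ → (s1, z, YYZ)
  read z, top Y: go to s1, push ε → (s1, ε, YZ)
All input consumed; state s1 ∈ F.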